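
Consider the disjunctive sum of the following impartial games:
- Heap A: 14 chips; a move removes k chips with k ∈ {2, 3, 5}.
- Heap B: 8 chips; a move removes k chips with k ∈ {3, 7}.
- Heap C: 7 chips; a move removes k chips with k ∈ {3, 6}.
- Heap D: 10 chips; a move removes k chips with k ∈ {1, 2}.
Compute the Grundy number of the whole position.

1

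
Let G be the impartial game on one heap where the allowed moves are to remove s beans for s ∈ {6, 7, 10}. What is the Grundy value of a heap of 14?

2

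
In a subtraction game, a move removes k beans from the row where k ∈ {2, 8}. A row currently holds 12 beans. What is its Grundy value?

Build the Grundy sequence with g(k) = mex{g(k−s) : s ∈ {2, 8}, s ≤ k}:
g(0) = mex{} = 0
g(1) = mex{} = 0
g(2) = mex{0} = 1
g(3) = mex{0} = 1
g(4) = mex{1} = 0
g(5) = mex{1} = 0
g(6) = mex{0} = 1
g(7) = mex{0} = 1
g(8) = mex{0,1} = 2
g(9) = mex{0,1} = 2
g(10) = mex{1,2} = 0
g(11) = mex{1,2} = 0
g(12) = mex{0} = 1
So g(12) = 1.

1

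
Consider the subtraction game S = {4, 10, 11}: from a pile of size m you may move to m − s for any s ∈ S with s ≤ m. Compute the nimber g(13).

1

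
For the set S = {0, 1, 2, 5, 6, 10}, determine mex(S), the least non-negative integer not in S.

3

The values 0, 1, 2 are all present; 3 is the first non-negative integer missing from the set.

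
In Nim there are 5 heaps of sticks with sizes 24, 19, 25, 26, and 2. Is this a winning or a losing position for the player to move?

Winning position

Write each in binary and XOR column by column:
  11000  (24)
  10011  (19)
  11001  (25)
  11010  (26)
  00010  (2)
  -----
  01010  (10)
The nim-sum is 10 ≠ 0, so this is an N-position: the player to move can win.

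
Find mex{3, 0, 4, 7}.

0 is in the set but 1 is not, so the mex is 1.

1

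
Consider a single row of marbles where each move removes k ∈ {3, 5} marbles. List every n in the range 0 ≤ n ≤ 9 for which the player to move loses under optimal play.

0, 1, 2, 8, 9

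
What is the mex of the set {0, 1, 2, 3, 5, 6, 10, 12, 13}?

The values 0, 1, 2, 3 are all present; 4 is the first non-negative integer missing from the set.

4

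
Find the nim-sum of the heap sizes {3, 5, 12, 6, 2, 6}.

8

Compute the nim-sum pairwise:
3 ^ 5 = 6
6 ^ 12 = 10
10 ^ 6 = 12
12 ^ 2 = 14
14 ^ 6 = 8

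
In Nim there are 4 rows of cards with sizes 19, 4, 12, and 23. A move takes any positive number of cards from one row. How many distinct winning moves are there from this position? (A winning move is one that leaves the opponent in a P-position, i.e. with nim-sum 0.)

1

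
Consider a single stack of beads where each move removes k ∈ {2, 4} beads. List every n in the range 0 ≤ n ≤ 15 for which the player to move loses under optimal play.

Grundy values for subtraction set {2, 4}:
k:     0  1  2  3  4  5  6  7  8  9 10 11 12 13 14 15
g(k):  0  0  1  1  2  2  0  0  1  1  2  2  0  0  1  1
The P-positions (g = 0) in 0..15 are 0, 1, 6, 7, 12, 13.

0, 1, 6, 7, 12, 13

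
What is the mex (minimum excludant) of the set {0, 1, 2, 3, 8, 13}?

4

The values 0, 1, 2, 3 are all present; 4 is the first non-negative integer missing from the set.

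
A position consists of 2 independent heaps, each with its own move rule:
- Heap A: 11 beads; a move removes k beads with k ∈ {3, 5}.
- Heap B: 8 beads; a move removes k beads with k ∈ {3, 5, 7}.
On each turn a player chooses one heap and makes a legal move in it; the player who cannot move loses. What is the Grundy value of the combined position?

3

For heap A, compute g(0), g(1), … with moves {3, 5}:
k:     0  1  2  3  4  5  6  7  8  9 10 11
g(k):  0  0  0  1  1  1  2  2  0  0  0  1
So g(11) = 1.
For heap B, compute g(0), g(1), … with moves {3, 5, 7}:
k:     0  1  2  3  4  5  6  7  8
g(k):  0  0  0  1  1  1  2  2  2
So g(8) = 2.
The value of a disjunctive sum is the nim-sum of the parts.
Combined value = 1 ⊕ 2 = 3.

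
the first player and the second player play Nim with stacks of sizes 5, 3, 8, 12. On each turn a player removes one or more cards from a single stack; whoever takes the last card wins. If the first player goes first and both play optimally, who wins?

the first player wins

Bitwise XOR of the heap sizes:
  0101  (5)
  0011  (3)
  1000  (8)
  1100  (12)
  ----
  0010  (2)
The nim-sum is 2 ≠ 0, so this is an N-position: the player to move can win; the first player has a winning move.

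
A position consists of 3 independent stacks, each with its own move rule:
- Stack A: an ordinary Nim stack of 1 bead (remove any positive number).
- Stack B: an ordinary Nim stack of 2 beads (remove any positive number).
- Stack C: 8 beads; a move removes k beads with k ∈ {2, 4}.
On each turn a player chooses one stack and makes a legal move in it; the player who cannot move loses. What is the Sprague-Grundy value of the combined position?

Stack A is a plain Nim stack of size 1, so its Grundy value is 1.
Stack B is a plain Nim stack of size 2, so its Grundy value is 2.
Build the Grundy sequence for stack C with g(k) = mex{g(k−s) : s ∈ {2, 4}, s ≤ k}:
g(0) = mex{} = 0
g(1) = mex{} = 0
g(2) = mex{0} = 1
g(3) = mex{0} = 1
g(4) = mex{0,1} = 2
g(5) = mex{0,1} = 2
g(6) = mex{1,2} = 0
g(7) = mex{1,2} = 0
g(8) = mex{0,2} = 1
So g(8) = 1.
By the Sprague-Grundy theorem, the Grundy value of a sum of independent games is the XOR of the component values.
Combined value = 1 ⊕ 2 ⊕ 1 = 2.

2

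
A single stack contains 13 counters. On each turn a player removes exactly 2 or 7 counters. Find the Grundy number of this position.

0

Compute g(0), g(1), … for moves {2, 7}:
k:     0  1  2  3  4  5  6  7  8  9 10 11 12 13
g(k):  0  0  1  1  0  0  1  1  2  0  0  1  1  0
So g(13) = 0.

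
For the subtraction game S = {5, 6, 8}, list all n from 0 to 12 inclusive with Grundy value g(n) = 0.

0, 1, 2, 3, 4

Grundy values for subtraction set {5, 6, 8}:
g(0) = mex{} = 0
g(1) = mex{} = 0
g(2) = mex{} = 0
g(3) = mex{} = 0
g(4) = mex{} = 0
g(5) = mex{0} = 1
g(6) = mex{0} = 1
g(7) = mex{0} = 1
g(8) = mex{0} = 1
g(9) = mex{0} = 1
g(10) = mex{0,1} = 2
g(11) = mex{0,1} = 2
g(12) = mex{0,1} = 2
The P-positions (g = 0) in 0..12 are 0, 1, 2, 3, 4.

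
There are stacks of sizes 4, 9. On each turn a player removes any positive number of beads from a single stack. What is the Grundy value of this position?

In binary:
  0100  (4)
  1001  (9)
  ----
  1101  (13)

13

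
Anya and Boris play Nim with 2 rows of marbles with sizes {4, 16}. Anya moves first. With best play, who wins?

Bitwise XOR of the heap sizes:
  00100  (4)
  10000  (16)
  -----
  10100  (20)
The nim-sum is 20 ≠ 0, so this is an N-position: the player to move can win; Anya has a winning move.

Anya wins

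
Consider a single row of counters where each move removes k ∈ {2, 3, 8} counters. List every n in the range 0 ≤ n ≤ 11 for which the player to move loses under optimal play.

Build the Grundy sequence with g(k) = mex{g(k−s) : s ∈ {2, 3, 8}, s ≤ k}:
g(0) = mex{} = 0
g(1) = mex{} = 0
g(2) = mex{0} = 1
g(3) = mex{0} = 1
g(4) = mex{0,1} = 2
g(5) = mex{1} = 0
g(6) = mex{1,2} = 0
g(7) = mex{0,2} = 1
g(8) = mex{0} = 1
g(9) = mex{0,1} = 2
g(10) = mex{1} = 0
g(11) = mex{1,2} = 0
The P-positions (g = 0) in 0..11 are 0, 1, 5, 6, 10, 11.

0, 1, 5, 6, 10, 11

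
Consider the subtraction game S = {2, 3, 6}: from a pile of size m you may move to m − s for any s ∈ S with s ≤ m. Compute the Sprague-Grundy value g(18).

0

Build the Grundy sequence with g(k) = mex{g(k−s) : s ∈ {2, 3, 6}, s ≤ k}:
k:     0  1  2  3  4  5  6  7  8  9 10 11 12 13 14 15 16 17 18
g(k):  0  0  1  1  2  0  3  1  2  0  0  1  1  2  0  3  1  2  0
So g(18) = 0.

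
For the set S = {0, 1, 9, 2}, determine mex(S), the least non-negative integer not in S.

The values 0, 1, 2 are all present; 3 is the first non-negative integer missing from the set.

3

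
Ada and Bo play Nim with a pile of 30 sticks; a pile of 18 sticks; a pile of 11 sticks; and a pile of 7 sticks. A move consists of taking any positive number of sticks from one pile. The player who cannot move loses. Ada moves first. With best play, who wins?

Nim-sum: 30 ^ 18 ^ 11 ^ 7 = 0.
The nim-sum is 0, so this is a P-position: the player to move is in a losing position under optimal play; Ada is about to move from it and so loses — Bo wins.

Bo wins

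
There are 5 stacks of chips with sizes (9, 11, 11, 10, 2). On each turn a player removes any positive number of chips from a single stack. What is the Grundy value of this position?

1

In binary:
  1001  (9)
  1011  (11)
  1011  (11)
  1010  (10)
  0010  (2)
  ----
  0001  (1)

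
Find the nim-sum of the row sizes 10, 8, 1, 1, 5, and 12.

Nim-sum: 10 ⊕ 8 ⊕ 1 ⊕ 1 ⊕ 5 ⊕ 12 = 11.

11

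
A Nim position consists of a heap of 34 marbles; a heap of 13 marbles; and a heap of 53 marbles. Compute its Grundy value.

26

Compute the nim-sum pairwise:
34 XOR 13 = 47
47 XOR 53 = 26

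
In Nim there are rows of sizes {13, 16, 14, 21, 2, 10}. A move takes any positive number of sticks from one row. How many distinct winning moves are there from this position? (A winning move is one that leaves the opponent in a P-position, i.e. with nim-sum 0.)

3

Write each in binary and XOR column by column:
  01101  (13)
  10000  (16)
  01110  (14)
  10101  (21)
  00010  (2)
  01010  (10)
  -----
  01110  (14)
The overall nim-sum is X = 14. A row of size p has a winning move iff p XOR X < p (reduce it to p XOR X).
  13: 13 XOR 14 = 3 < 13 — winning move (to 3).
  16: 16 XOR 14 = 30 ≥ 16 — no move.
  14: 14 XOR 14 = 0 < 14 — winning move (to 0).
  21: 21 XOR 14 = 27 ≥ 21 — no move.
  2: 2 XOR 14 = 12 ≥ 2 — no move.
  10: 10 XOR 14 = 4 < 10 — winning move (to 4).
That gives 3 winning moves.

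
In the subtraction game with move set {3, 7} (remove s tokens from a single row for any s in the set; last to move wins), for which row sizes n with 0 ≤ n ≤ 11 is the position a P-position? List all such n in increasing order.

0, 1, 2, 6, 10, 11

Grundy values for subtraction set {3, 7}:
g(0) = mex{} = 0
g(1) = mex{} = 0
g(2) = mex{} = 0
g(3) = mex{0} = 1
g(4) = mex{0} = 1
g(5) = mex{0} = 1
g(6) = mex{1} = 0
g(7) = mex{0,1} = 2
g(8) = mex{0,1} = 2
g(9) = mex{0} = 1
g(10) = mex{1,2} = 0
g(11) = mex{1,2} = 0
The P-positions (g = 0) in 0..11 are 0, 1, 2, 6, 10, 11.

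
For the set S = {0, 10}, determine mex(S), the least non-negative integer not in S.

0 is in the set but 1 is not, so the mex is 1.

1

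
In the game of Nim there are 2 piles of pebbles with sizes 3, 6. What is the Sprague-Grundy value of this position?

5

Nim-sum: 3 ^ 6 = 5.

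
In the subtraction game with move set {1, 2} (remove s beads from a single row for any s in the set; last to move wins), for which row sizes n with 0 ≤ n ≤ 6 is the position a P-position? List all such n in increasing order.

0, 3, 6

Build the Grundy sequence with g(k) = mex{g(k−s) : s ∈ {1, 2}, s ≤ k}:
k:     0  1  2  3  4  5  6
g(k):  0  1  2  0  1  2  0
The P-positions (g = 0) in 0..6 are 0, 3, 6.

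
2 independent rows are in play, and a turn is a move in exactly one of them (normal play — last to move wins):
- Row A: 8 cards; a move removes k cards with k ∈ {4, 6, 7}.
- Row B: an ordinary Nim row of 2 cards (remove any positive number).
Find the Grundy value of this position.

0

Build the Grundy sequence for row A with g(k) = mex{g(k−s) : s ∈ {4, 6, 7}, s ≤ k}:
g(0) = mex{} = 0
g(1) = mex{} = 0
g(2) = mex{} = 0
g(3) = mex{} = 0
g(4) = mex{0} = 1
g(5) = mex{0} = 1
g(6) = mex{0} = 1
g(7) = mex{0} = 1
g(8) = mex{0,1} = 2
So g(8) = 2.
Row B is a plain Nim row of size 2, so its Grundy value is 2.
By the Sprague-Grundy theorem, the Grundy value of a sum of independent games is the XOR of the component values.
Combined value = 2 ⊕ 2 = 0.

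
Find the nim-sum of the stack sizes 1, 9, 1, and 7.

Nim-sum: 1 ⊕ 9 ⊕ 1 ⊕ 7 = 14.

14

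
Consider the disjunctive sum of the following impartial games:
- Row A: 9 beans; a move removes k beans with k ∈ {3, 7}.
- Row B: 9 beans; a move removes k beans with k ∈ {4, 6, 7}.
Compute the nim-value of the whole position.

Grundy values for row A (subtraction set {3, 7}):
k:     0  1  2  3  4  5  6  7  8  9
g(k):  0  0  0  1  1  1  0  2  2  1
So g(9) = 1.
For row B, compute g(0), g(1), … with moves {4, 6, 7}:
g(0) = mex{} = 0
g(1) = mex{} = 0
g(2) = mex{} = 0
g(3) = mex{} = 0
g(4) = mex{0} = 1
g(5) = mex{0} = 1
g(6) = mex{0} = 1
g(7) = mex{0} = 1
g(8) = mex{0,1} = 2
g(9) = mex{0,1} = 2
So g(9) = 2.
By the Sprague-Grundy theorem, the Grundy value of a sum of independent games is the XOR of the component values.
Combined value = 1 ⊕ 2 = 3.

3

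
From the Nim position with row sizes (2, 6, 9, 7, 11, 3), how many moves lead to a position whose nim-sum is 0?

5

Write each in binary and XOR column by column:
  0010  (2)
  0110  (6)
  1001  (9)
  0111  (7)
  1011  (11)
  0011  (3)
  ----
  0010  (2)
The overall nim-sum is X = 2. A row of size p has a winning move iff p XOR X < p (reduce it to p XOR X).
  2: 2 XOR 2 = 0 < 2 — winning move (to 0).
  6: 6 XOR 2 = 4 < 6 — winning move (to 4).
  9: 9 XOR 2 = 11 ≥ 9 — no move.
  7: 7 XOR 2 = 5 < 7 — winning move (to 5).
  11: 11 XOR 2 = 9 < 11 — winning move (to 9).
  3: 3 XOR 2 = 1 < 3 — winning move (to 1).
That gives 5 winning moves.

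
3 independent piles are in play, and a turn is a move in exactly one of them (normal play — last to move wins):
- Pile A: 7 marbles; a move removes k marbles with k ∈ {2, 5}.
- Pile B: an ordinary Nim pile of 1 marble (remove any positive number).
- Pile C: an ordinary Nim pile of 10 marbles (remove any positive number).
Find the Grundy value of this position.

11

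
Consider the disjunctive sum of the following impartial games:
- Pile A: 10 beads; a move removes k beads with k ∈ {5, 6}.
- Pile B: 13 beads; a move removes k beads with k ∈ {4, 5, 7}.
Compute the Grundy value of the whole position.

Build the Grundy sequence for pile A with g(k) = mex{g(k−s) : s ∈ {5, 6}, s ≤ k}:
g(0) = mex{} = 0
g(1) = mex{} = 0
g(2) = mex{} = 0
g(3) = mex{} = 0
g(4) = mex{} = 0
g(5) = mex{0} = 1
g(6) = mex{0} = 1
g(7) = mex{0} = 1
g(8) = mex{0} = 1
g(9) = mex{0} = 1
g(10) = mex{0,1} = 2
So g(10) = 2.
Build the Grundy sequence for pile B with g(k) = mex{g(k−s) : s ∈ {4, 5, 7}, s ≤ k}:
g(0) = mex{} = 0
g(1) = mex{} = 0
g(2) = mex{} = 0
g(3) = mex{} = 0
g(4) = mex{0} = 1
g(5) = mex{0} = 1
g(6) = mex{0} = 1
g(7) = mex{0} = 1
g(8) = mex{0,1} = 2
g(9) = mex{0,1} = 2
g(10) = mex{0,1} = 2
g(11) = mex{1} = 0
g(12) = mex{1,2} = 0
g(13) = mex{1,2} = 0
So g(13) = 0.
By the Sprague-Grundy theorem, the Grundy value of a sum of independent games is the XOR of the component values.
Combined value = 2 XOR 0 = 2.

2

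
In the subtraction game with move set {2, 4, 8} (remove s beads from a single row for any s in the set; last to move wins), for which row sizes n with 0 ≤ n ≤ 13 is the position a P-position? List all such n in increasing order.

Compute g(0), g(1), … for moves {2, 4, 8}:
g(0) = mex{} = 0
g(1) = mex{} = 0
g(2) = mex{0} = 1
g(3) = mex{0} = 1
g(4) = mex{0,1} = 2
g(5) = mex{0,1} = 2
g(6) = mex{1,2} = 0
g(7) = mex{1,2} = 0
g(8) = mex{0,2} = 1
g(9) = mex{0,2} = 1
g(10) = mex{0,1} = 2
g(11) = mex{0,1} = 2
g(12) = mex{1,2} = 0
g(13) = mex{1,2} = 0
The P-positions (g = 0) in 0..13 are 0, 1, 6, 7, 12, 13.

0, 1, 6, 7, 12, 13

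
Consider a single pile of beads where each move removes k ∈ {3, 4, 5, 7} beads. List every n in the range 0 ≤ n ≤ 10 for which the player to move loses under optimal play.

Build the Grundy sequence with g(k) = mex{g(k−s) : s ∈ {3, 4, 5, 7}, s ≤ k}:
k:     0  1  2  3  4  5  6  7  8  9 10
g(k):  0  0  0  1  1  1  2  2  2  3  0
The P-positions (g = 0) in 0..10 are 0, 1, 2, 10.

0, 1, 2, 10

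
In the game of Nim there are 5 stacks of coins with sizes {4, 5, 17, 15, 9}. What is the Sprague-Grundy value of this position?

22

Compute the nim-sum pairwise:
4 ^ 5 = 1
1 ^ 17 = 16
16 ^ 15 = 31
31 ^ 9 = 22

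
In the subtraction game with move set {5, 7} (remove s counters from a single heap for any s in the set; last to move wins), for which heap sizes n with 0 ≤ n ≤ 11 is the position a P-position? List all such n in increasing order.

Compute g(0), g(1), … for moves {5, 7}:
g(0) = mex{} = 0
g(1) = mex{} = 0
g(2) = mex{} = 0
g(3) = mex{} = 0
g(4) = mex{} = 0
g(5) = mex{0} = 1
g(6) = mex{0} = 1
g(7) = mex{0} = 1
g(8) = mex{0} = 1
g(9) = mex{0} = 1
g(10) = mex{0,1} = 2
g(11) = mex{0,1} = 2
The P-positions (g = 0) in 0..11 are 0, 1, 2, 3, 4.

0, 1, 2, 3, 4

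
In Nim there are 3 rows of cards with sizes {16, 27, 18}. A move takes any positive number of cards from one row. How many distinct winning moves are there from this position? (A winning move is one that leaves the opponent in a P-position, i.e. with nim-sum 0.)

Nim-sum: 16 ^ 27 ^ 18 = 25.
The overall nim-sum is X = 25. A row of size p has a winning move iff p XOR X < p (reduce it to p XOR X).
  16: 16 XOR 25 = 9 < 16 — winning move (to 9).
  27: 27 XOR 25 = 2 < 27 — winning move (to 2).
  18: 18 XOR 25 = 11 < 18 — winning move (to 11).
That gives 3 winning moves.

3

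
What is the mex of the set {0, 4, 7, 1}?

The values 0, 1 are all present; 2 is the first non-negative integer missing from the set.

2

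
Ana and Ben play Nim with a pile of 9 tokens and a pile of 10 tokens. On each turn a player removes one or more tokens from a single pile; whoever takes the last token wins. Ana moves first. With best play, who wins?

Compute the nim-sum pairwise:
9 ⊕ 10 = 3
The nim-sum is 3 ≠ 0, so this is an N-position: the player to move can win; Ana has a winning move.

Ana wins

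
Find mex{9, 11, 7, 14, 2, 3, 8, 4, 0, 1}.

5

The values 0, 1, 2, 3, 4 are all present; 5 is the first non-negative integer missing from the set.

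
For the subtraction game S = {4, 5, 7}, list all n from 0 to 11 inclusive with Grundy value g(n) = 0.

0, 1, 2, 3, 11

Build the Grundy sequence with g(k) = mex{g(k−s) : s ∈ {4, 5, 7}, s ≤ k}:
k:     0  1  2  3  4  5  6  7  8  9 10 11
g(k):  0  0  0  0  1  1  1  1  2  2  2  0
The P-positions (g = 0) in 0..11 are 0, 1, 2, 3, 11.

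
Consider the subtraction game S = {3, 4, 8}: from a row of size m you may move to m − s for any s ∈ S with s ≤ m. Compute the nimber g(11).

Grundy values for subtraction set {3, 4, 8}:
g(0) = mex{} = 0
g(1) = mex{} = 0
g(2) = mex{} = 0
g(3) = mex{0} = 1
g(4) = mex{0} = 1
g(5) = mex{0} = 1
g(6) = mex{0,1} = 2
g(7) = mex{1} = 0
g(8) = mex{0,1} = 2
g(9) = mex{0,1,2} = 3
g(10) = mex{0,2} = 1
g(11) = mex{0,1,2} = 3
So g(11) = 3.

3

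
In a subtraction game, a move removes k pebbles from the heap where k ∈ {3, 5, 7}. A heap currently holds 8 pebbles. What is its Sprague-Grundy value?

Build the Grundy sequence with g(k) = mex{g(k−s) : s ∈ {3, 5, 7}, s ≤ k}:
g(0) = mex{} = 0
g(1) = mex{} = 0
g(2) = mex{} = 0
g(3) = mex{0} = 1
g(4) = mex{0} = 1
g(5) = mex{0} = 1
g(6) = mex{0,1} = 2
g(7) = mex{0,1} = 2
g(8) = mex{0,1} = 2
So g(8) = 2.

2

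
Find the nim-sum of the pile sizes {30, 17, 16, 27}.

Nim-sum: 30 ^ 17 ^ 16 ^ 27 = 4.

4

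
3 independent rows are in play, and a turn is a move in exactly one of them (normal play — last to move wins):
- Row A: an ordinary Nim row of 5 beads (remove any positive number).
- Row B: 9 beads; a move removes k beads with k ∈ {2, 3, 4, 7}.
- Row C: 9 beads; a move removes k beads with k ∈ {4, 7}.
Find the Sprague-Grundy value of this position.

3

Row A is a plain Nim row of size 5, so its Grundy value is 5.
For row B, compute g(0), g(1), … with moves {2, 3, 4, 7}:
g(0) = mex{} = 0
g(1) = mex{} = 0
g(2) = mex{0} = 1
g(3) = mex{0} = 1
g(4) = mex{0,1} = 2
g(5) = mex{0,1} = 2
g(6) = mex{1,2} = 0
g(7) = mex{0,1,2} = 3
g(8) = mex{0,2} = 1
g(9) = mex{0,1,2,3} = 4
So g(9) = 4.
For row C, compute g(0), g(1), … with moves {4, 7}:
k:     0  1  2  3  4  5  6  7  8  9
g(k):  0  0  0  0  1  1  1  1  2  2
So g(9) = 2.
By the Sprague-Grundy theorem, the Grundy value of a sum of independent games is the XOR of the component values.
Combined value = 5 XOR 4 XOR 2 = 3.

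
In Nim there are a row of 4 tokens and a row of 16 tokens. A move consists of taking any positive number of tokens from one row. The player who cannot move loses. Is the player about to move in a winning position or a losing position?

Winning position

Bitwise XOR of the heap sizes:
  00100  (4)
  10000  (16)
  -----
  10100  (20)
The nim-sum is 20 ≠ 0, so this is an N-position: the player to move can win.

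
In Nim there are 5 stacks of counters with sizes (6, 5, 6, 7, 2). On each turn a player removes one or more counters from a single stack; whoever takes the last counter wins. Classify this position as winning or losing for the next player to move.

Compute the nim-sum pairwise:
6 ^ 5 = 3
3 ^ 6 = 5
5 ^ 7 = 2
2 ^ 2 = 0
The nim-sum is 0, so this is a P-position: the player to move is in a losing position under optimal play.

Losing position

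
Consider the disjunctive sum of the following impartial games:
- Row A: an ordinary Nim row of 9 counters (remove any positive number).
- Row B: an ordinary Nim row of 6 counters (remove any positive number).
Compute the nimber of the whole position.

15

Row A is a plain Nim row of size 9, so its Grundy value is 9.
Row B is a plain Nim row of size 6, so its Grundy value is 6.
The value of a disjunctive sum is the nim-sum of the parts.
Combined value = 9 XOR 6 = 15.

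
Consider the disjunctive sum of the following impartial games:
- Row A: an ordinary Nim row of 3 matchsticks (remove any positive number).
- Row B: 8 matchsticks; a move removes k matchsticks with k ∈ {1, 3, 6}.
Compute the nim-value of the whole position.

1

Row A is a plain Nim row of size 3, so its Grundy value is 3.
Build the Grundy sequence for row B with g(k) = mex{g(k−s) : s ∈ {1, 3, 6}, s ≤ k}:
g(0) = mex{} = 0
g(1) = mex{0} = 1
g(2) = mex{1} = 0
g(3) = mex{0} = 1
g(4) = mex{1} = 0
g(5) = mex{0} = 1
g(6) = mex{0,1} = 2
g(7) = mex{0,1,2} = 3
g(8) = mex{0,1,3} = 2
So g(8) = 2.
By the Sprague-Grundy theorem, the Grundy value of a sum of independent games is the XOR of the component values.
Combined value = 3 ⊕ 2 = 1.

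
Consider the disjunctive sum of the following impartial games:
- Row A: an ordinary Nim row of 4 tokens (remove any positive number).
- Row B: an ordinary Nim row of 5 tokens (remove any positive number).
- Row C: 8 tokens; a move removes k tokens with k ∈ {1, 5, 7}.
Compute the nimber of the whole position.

Row A is a plain Nim row of size 4, so its Grundy value is 4.
Row B is a plain Nim row of size 5, so its Grundy value is 5.
For row C, compute g(0), g(1), … with moves {1, 5, 7}:
g(0) = mex{} = 0
g(1) = mex{0} = 1
g(2) = mex{1} = 0
g(3) = mex{0} = 1
g(4) = mex{1} = 0
g(5) = mex{0} = 1
g(6) = mex{1} = 0
g(7) = mex{0} = 1
g(8) = mex{1} = 0
So g(8) = 0.
By the Sprague-Grundy theorem, the Grundy value of a sum of independent games is the XOR of the component values.
Combined value = 4 ⊕ 5 ⊕ 0 = 1.

1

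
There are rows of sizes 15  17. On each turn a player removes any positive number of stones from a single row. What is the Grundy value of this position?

30

Compute the nim-sum pairwise:
15 ^ 17 = 30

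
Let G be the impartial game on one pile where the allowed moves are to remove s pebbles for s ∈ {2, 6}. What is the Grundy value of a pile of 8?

0

Grundy values for subtraction set {2, 6}:
k:     0  1  2  3  4  5  6  7  8
g(k):  0  0  1  1  0  0  1  1  0
So g(8) = 0.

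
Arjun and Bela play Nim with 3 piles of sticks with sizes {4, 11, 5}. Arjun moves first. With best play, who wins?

Arjun wins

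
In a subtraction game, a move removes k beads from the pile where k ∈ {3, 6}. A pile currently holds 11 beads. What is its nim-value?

Grundy values for subtraction set {3, 6}:
g(0) = mex{} = 0
g(1) = mex{} = 0
g(2) = mex{} = 0
g(3) = mex{0} = 1
g(4) = mex{0} = 1
g(5) = mex{0} = 1
g(6) = mex{0,1} = 2
g(7) = mex{0,1} = 2
g(8) = mex{0,1} = 2
g(9) = mex{1,2} = 0
g(10) = mex{1,2} = 0
g(11) = mex{1,2} = 0
So g(11) = 0.

0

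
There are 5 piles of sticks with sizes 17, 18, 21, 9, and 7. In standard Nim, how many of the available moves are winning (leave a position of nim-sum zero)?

3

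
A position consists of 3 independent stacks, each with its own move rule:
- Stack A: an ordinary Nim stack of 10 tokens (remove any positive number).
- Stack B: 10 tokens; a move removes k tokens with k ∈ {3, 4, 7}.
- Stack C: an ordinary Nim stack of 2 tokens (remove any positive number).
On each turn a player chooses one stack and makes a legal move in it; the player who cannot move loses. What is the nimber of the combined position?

Stack A is a plain Nim stack of size 10, so its Grundy value is 10.
Grundy values for stack B (subtraction set {3, 4, 7}):
g(0) = mex{} = 0
g(1) = mex{} = 0
g(2) = mex{} = 0
g(3) = mex{0} = 1
g(4) = mex{0} = 1
g(5) = mex{0} = 1
g(6) = mex{0,1} = 2
g(7) = mex{0,1} = 2
g(8) = mex{0,1} = 2
g(9) = mex{0,1,2} = 3
g(10) = mex{1,2} = 0
So g(10) = 0.
Stack C is a plain Nim stack of size 2, so its Grundy value is 2.
The value of a disjunctive sum is the nim-sum of the parts.
Combined value = 10 ⊕ 0 ⊕ 2 = 8.

8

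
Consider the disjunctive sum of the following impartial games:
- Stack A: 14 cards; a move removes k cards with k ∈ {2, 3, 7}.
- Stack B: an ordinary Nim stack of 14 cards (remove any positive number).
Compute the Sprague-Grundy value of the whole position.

12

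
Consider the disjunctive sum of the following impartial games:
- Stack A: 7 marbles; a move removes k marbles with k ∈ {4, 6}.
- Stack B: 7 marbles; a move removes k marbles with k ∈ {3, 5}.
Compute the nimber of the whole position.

3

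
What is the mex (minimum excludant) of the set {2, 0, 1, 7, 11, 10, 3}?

4

The values 0, 1, 2, 3 are all present; 4 is the first non-negative integer missing from the set.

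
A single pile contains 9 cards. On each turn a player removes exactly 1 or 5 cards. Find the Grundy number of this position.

Build the Grundy sequence with g(k) = mex{g(k−s) : s ∈ {1, 5}, s ≤ k}:
g(0) = mex{} = 0
g(1) = mex{0} = 1
g(2) = mex{1} = 0
g(3) = mex{0} = 1
g(4) = mex{1} = 0
g(5) = mex{0} = 1
g(6) = mex{1} = 0
g(7) = mex{0} = 1
g(8) = mex{1} = 0
g(9) = mex{0} = 1
So g(9) = 1.

1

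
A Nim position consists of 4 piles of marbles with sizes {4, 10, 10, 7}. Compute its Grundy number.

3

Compute the nim-sum pairwise:
4 XOR 10 = 14
14 XOR 10 = 4
4 XOR 7 = 3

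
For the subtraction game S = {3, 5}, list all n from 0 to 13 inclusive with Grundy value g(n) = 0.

0, 1, 2, 8, 9, 10

Build the Grundy sequence with g(k) = mex{g(k−s) : s ∈ {3, 5}, s ≤ k}:
k:     0  1  2  3  4  5  6  7  8  9 10 11 12 13
g(k):  0  0  0  1  1  1  2  2  0  0  0  1  1  1
The P-positions (g = 0) in 0..13 are 0, 1, 2, 8, 9, 10.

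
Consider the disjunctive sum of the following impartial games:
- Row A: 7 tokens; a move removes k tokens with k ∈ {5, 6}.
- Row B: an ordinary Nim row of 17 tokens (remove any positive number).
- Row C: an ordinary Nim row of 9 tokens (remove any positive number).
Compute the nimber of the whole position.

Grundy values for row A (subtraction set {5, 6}):
g(0) = mex{} = 0
g(1) = mex{} = 0
g(2) = mex{} = 0
g(3) = mex{} = 0
g(4) = mex{} = 0
g(5) = mex{0} = 1
g(6) = mex{0} = 1
g(7) = mex{0} = 1
So g(7) = 1.
Row B is a plain Nim row of size 17, so its Grundy value is 17.
Row C is a plain Nim row of size 9, so its Grundy value is 9.
The value of a disjunctive sum is the nim-sum of the parts.
Combined value = 1 ⊕ 17 ⊕ 9 = 25.

25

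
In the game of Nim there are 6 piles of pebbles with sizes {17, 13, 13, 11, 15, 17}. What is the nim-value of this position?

4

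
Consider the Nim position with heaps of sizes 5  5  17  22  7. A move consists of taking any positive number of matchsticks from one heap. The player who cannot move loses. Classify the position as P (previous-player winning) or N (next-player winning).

P-position

Compute the nim-sum pairwise:
5 ^ 5 = 0
0 ^ 17 = 17
17 ^ 22 = 7
7 ^ 7 = 0
The nim-sum is 0, so this is a P-position: the player to move is in a losing position under optimal play.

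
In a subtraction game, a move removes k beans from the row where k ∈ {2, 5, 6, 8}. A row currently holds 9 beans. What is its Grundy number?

Compute g(0), g(1), … for moves {2, 5, 6, 8}:
k:     0  1  2  3  4  5  6  7  8  9
g(k):  0  0  1  1  0  2  1  3  2  2
So g(9) = 2.

2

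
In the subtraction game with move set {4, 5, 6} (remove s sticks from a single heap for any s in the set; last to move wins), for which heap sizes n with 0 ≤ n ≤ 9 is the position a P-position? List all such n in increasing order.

0, 1, 2, 3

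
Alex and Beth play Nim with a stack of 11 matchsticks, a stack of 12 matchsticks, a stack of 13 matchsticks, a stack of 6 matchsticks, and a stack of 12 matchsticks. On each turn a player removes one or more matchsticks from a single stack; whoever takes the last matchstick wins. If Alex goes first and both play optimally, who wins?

Beth wins

Compute the nim-sum pairwise:
11 ^ 12 = 7
7 ^ 13 = 10
10 ^ 6 = 12
12 ^ 12 = 0
The nim-sum is 0, so this is a P-position: the player to move is in a losing position under optimal play; Alex is about to move from it and so loses — Beth wins.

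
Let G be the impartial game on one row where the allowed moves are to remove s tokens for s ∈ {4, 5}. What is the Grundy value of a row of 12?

Build the Grundy sequence with g(k) = mex{g(k−s) : s ∈ {4, 5}, s ≤ k}:
g(0) = mex{} = 0
g(1) = mex{} = 0
g(2) = mex{} = 0
g(3) = mex{} = 0
g(4) = mex{0} = 1
g(5) = mex{0} = 1
g(6) = mex{0} = 1
g(7) = mex{0} = 1
g(8) = mex{0,1} = 2
g(9) = mex{1} = 0
g(10) = mex{1} = 0
g(11) = mex{1} = 0
g(12) = mex{1,2} = 0
So g(12) = 0.

0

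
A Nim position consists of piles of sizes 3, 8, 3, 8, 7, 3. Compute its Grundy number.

4

Write each in binary and XOR column by column:
  0011  (3)
  1000  (8)
  0011  (3)
  1000  (8)
  0111  (7)
  0011  (3)
  ----
  0100  (4)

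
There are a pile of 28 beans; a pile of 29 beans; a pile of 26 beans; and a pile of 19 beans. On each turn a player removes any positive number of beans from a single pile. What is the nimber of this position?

8

Write each in binary and XOR column by column:
  11100  (28)
  11101  (29)
  11010  (26)
  10011  (19)
  -----
  01000  (8)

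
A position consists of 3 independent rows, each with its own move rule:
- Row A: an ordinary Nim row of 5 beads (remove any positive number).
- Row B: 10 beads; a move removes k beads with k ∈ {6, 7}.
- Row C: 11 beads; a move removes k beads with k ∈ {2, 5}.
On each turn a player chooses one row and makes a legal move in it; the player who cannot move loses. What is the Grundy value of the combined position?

4

Row A is a plain Nim row of size 5, so its Grundy value is 5.
Grundy values for row B (subtraction set {6, 7}):
k:     0  1  2  3  4  5  6  7  8  9 10
g(k):  0  0  0  0  0  0  1  1  1  1  1
So g(10) = 1.
For row C, compute g(0), g(1), … with moves {2, 5}:
g(0) = mex{} = 0
g(1) = mex{} = 0
g(2) = mex{0} = 1
g(3) = mex{0} = 1
g(4) = mex{1} = 0
g(5) = mex{0,1} = 2
g(6) = mex{0} = 1
g(7) = mex{1,2} = 0
g(8) = mex{1} = 0
g(9) = mex{0} = 1
g(10) = mex{0,2} = 1
g(11) = mex{1} = 0
So g(11) = 0.
The value of a disjunctive sum is the nim-sum of the parts.
Combined value = 5 ⊕ 1 ⊕ 0 = 4.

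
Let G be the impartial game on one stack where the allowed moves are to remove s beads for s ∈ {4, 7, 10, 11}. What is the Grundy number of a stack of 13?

Compute g(0), g(1), … for moves {4, 7, 10, 11}:
g(0) = mex{} = 0
g(1) = mex{} = 0
g(2) = mex{} = 0
g(3) = mex{} = 0
g(4) = mex{0} = 1
g(5) = mex{0} = 1
g(6) = mex{0} = 1
g(7) = mex{0} = 1
g(8) = mex{0,1} = 2
g(9) = mex{0,1} = 2
g(10) = mex{0,1} = 2
g(11) = mex{0,1} = 2
g(12) = mex{0,1,2} = 3
g(13) = mex{0,1,2} = 3
So g(13) = 3.

3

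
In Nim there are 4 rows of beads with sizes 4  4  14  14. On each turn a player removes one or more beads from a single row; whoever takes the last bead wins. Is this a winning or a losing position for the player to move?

Losing position

Write each in binary and XOR column by column:
  0100  (4)
  0100  (4)
  1110  (14)
  1110  (14)
  ----
  0000  (0)
The nim-sum is 0, so this is a P-position: the player to move is in a losing position under optimal play.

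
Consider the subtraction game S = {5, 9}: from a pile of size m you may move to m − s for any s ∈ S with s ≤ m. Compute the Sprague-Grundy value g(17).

0

Grundy values for subtraction set {5, 9}:
k:     0  1  2  3  4  5  6  7  8  9 10 11 12 13 14 15 16 17
g(k):  0  0  0  0  0  1  1  1  1  1  2  2  2  2  0  0  0  0
So g(17) = 0.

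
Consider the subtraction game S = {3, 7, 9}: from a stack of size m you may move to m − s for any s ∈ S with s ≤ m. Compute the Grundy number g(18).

0

Build the Grundy sequence with g(k) = mex{g(k−s) : s ∈ {3, 7, 9}, s ≤ k}:
k:     0  1  2  3  4  5  6  7  8  9 10 11 12 13 14 15 16 17 18
g(k):  0  0  0  1  1  1  0  2  2  1  3  3  0  2  0  1  0  1  0
So g(18) = 0.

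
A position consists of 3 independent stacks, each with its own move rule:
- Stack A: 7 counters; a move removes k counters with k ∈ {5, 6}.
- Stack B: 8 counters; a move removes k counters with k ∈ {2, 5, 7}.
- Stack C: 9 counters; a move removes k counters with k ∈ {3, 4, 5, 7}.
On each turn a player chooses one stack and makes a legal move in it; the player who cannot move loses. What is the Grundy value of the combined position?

Grundy values for stack A (subtraction set {5, 6}):
g(0) = mex{} = 0
g(1) = mex{} = 0
g(2) = mex{} = 0
g(3) = mex{} = 0
g(4) = mex{} = 0
g(5) = mex{0} = 1
g(6) = mex{0} = 1
g(7) = mex{0} = 1
So g(7) = 1.
Grundy values for stack B (subtraction set {2, 5, 7}):
g(0) = mex{} = 0
g(1) = mex{} = 0
g(2) = mex{0} = 1
g(3) = mex{0} = 1
g(4) = mex{1} = 0
g(5) = mex{0,1} = 2
g(6) = mex{0} = 1
g(7) = mex{0,1,2} = 3
g(8) = mex{0,1} = 2
So g(8) = 2.
Build the Grundy sequence for stack C with g(k) = mex{g(k−s) : s ∈ {3, 4, 5, 7}, s ≤ k}:
g(0) = mex{} = 0
g(1) = mex{} = 0
g(2) = mex{} = 0
g(3) = mex{0} = 1
g(4) = mex{0} = 1
g(5) = mex{0} = 1
g(6) = mex{0,1} = 2
g(7) = mex{0,1} = 2
g(8) = mex{0,1} = 2
g(9) = mex{0,1,2} = 3
So g(9) = 3.
By the Sprague-Grundy theorem, the Grundy value of a sum of independent games is the XOR of the component values.
Combined value = 1 XOR 2 XOR 3 = 0.

0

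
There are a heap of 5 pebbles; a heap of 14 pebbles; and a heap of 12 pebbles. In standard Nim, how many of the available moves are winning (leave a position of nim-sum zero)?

3

Compute the nim-sum pairwise:
5 ^ 14 = 11
11 ^ 12 = 7
The overall nim-sum is X = 7. A heap of size p has a winning move iff p XOR X < p (reduce it to p XOR X).
  5: 5 XOR 7 = 2 < 5 — winning move (to 2).
  14: 14 XOR 7 = 9 < 14 — winning move (to 9).
  12: 12 XOR 7 = 11 < 12 — winning move (to 11).
That gives 3 winning moves.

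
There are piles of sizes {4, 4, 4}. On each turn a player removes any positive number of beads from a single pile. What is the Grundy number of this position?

4

Compute the nim-sum pairwise:
4 ⊕ 4 = 0
0 ⊕ 4 = 4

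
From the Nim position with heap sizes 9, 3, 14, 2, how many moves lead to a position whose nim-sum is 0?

In binary:
  1001  (9)
  0011  (3)
  1110  (14)
  0010  (2)
  ----
  0110  (6)
The overall nim-sum is X = 6. A heap of size p has a winning move iff p XOR X < p (reduce it to p XOR X).
  9: 9 XOR 6 = 15 ≥ 9 — no move.
  3: 3 XOR 6 = 5 ≥ 3 — no move.
  14: 14 XOR 6 = 8 < 14 — winning move (to 8).
  2: 2 XOR 6 = 4 ≥ 2 — no move.
That gives 1 winning move.

1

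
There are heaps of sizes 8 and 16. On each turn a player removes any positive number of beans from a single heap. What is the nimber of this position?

24

Bitwise XOR of the heap sizes:
  01000  (8)
  10000  (16)
  -----
  11000  (24)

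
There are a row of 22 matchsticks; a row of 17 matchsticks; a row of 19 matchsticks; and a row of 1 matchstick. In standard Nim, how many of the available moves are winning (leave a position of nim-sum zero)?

3

Bitwise XOR of the heap sizes:
  10110  (22)
  10001  (17)
  10011  (19)
  00001  (1)
  -----
  10101  (21)
The overall nim-sum is X = 21. A row of size p has a winning move iff p XOR X < p (reduce it to p XOR X).
  22: 22 XOR 21 = 3 < 22 — winning move (to 3).
  17: 17 XOR 21 = 4 < 17 — winning move (to 4).
  19: 19 XOR 21 = 6 < 19 — winning move (to 6).
  1: 1 XOR 21 = 20 ≥ 1 — no move.
That gives 3 winning moves.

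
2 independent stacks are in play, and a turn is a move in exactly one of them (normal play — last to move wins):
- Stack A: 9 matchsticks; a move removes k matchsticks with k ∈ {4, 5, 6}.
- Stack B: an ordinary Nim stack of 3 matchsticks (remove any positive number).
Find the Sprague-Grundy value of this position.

Grundy values for stack A (subtraction set {4, 5, 6}):
k:     0  1  2  3  4  5  6  7  8  9
g(k):  0  0  0  0  1  1  1  1  2  2
So g(9) = 2.
Stack B is a plain Nim stack of size 3, so its Grundy value is 3.
The value of a disjunctive sum is the nim-sum of the parts.
Combined value = 2 ⊕ 3 = 1.

1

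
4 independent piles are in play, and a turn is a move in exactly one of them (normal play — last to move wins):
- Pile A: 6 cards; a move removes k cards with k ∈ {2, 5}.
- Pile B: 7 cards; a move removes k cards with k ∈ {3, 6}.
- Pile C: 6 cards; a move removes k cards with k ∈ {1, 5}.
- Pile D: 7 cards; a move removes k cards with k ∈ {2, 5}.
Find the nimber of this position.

Build the Grundy sequence for pile A with g(k) = mex{g(k−s) : s ∈ {2, 5}, s ≤ k}:
k:     0  1  2  3  4  5  6
g(k):  0  0  1  1  0  2  1
So g(6) = 1.
Build the Grundy sequence for pile B with g(k) = mex{g(k−s) : s ∈ {3, 6}, s ≤ k}:
k:     0  1  2  3  4  5  6  7
g(k):  0  0  0  1  1  1  2  2
So g(7) = 2.
Grundy values for pile C (subtraction set {1, 5}):
k:     0  1  2  3  4  5  6
g(k):  0  1  0  1  0  1  0
So g(6) = 0.
Grundy values for pile D (subtraction set {2, 5}):
k:     0  1  2  3  4  5  6  7
g(k):  0  0  1  1  0  2  1  0
So g(7) = 0.
The value of a disjunctive sum is the nim-sum of the parts.
Combined value = 1 XOR 2 XOR 0 XOR 0 = 3.

3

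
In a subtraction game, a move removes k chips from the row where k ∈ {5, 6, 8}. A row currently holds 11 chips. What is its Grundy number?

Grundy values for subtraction set {5, 6, 8}:
g(0) = mex{} = 0
g(1) = mex{} = 0
g(2) = mex{} = 0
g(3) = mex{} = 0
g(4) = mex{} = 0
g(5) = mex{0} = 1
g(6) = mex{0} = 1
g(7) = mex{0} = 1
g(8) = mex{0} = 1
g(9) = mex{0} = 1
g(10) = mex{0,1} = 2
g(11) = mex{0,1} = 2
So g(11) = 2.

2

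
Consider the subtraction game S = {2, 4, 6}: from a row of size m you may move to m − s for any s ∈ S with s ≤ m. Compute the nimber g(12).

Build the Grundy sequence with g(k) = mex{g(k−s) : s ∈ {2, 4, 6}, s ≤ k}:
g(0) = mex{} = 0
g(1) = mex{} = 0
g(2) = mex{0} = 1
g(3) = mex{0} = 1
g(4) = mex{0,1} = 2
g(5) = mex{0,1} = 2
g(6) = mex{0,1,2} = 3
g(7) = mex{0,1,2} = 3
g(8) = mex{1,2,3} = 0
g(9) = mex{1,2,3} = 0
g(10) = mex{0,2,3} = 1
g(11) = mex{0,2,3} = 1
g(12) = mex{0,1,3} = 2
So g(12) = 2.

2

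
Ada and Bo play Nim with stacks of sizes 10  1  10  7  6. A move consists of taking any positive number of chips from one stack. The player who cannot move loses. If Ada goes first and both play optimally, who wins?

In binary:
  1010  (10)
  0001  (1)
  1010  (10)
  0111  (7)
  0110  (6)
  ----
  0000  (0)
The nim-sum is 0, so this is a P-position: the player to move is in a losing position under optimal play; Ada is about to move from it and so loses — Bo wins.

Bo wins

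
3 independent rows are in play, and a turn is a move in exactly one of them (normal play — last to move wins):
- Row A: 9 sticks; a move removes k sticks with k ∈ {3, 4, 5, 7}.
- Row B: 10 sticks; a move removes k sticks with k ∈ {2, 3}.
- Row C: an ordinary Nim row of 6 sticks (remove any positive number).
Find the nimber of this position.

5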